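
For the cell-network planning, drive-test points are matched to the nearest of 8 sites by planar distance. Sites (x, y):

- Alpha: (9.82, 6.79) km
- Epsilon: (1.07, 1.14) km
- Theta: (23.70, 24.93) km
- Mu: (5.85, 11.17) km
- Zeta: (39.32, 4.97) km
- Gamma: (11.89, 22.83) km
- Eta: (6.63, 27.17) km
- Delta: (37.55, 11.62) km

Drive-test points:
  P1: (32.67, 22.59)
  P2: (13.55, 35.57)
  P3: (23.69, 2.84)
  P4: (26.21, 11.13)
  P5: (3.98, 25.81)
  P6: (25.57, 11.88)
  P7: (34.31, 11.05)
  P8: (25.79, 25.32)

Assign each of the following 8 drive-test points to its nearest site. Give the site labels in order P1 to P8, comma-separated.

Theta, Eta, Alpha, Delta, Eta, Delta, Delta, Theta

P1 → Theta (d²=85.94)
P2 → Eta (d²=118.45)
P3 → Alpha (d²=207.98)
P4 → Delta (d²=128.84)
P5 → Eta (d²=8.87)
P6 → Delta (d²=143.59)
P7 → Delta (d²=10.82)
P8 → Theta (d²=4.52)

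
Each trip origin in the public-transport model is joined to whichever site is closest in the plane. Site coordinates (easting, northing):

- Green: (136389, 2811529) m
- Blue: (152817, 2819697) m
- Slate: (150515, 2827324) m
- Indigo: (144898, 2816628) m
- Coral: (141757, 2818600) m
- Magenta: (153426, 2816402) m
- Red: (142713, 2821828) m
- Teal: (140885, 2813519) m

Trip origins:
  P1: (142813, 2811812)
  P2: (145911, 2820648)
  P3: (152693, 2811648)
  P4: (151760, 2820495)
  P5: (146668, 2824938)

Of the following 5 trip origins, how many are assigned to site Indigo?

P1 → Teal
P2 → Red
P3 → Magenta
P4 → Blue
P5 → Slate
0 of the 5 go to Indigo.

0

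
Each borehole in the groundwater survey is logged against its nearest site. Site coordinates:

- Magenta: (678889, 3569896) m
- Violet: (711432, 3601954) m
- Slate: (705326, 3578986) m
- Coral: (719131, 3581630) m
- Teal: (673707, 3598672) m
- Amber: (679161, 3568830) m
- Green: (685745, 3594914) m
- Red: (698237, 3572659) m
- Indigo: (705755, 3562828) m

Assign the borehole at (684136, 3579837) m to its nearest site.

Squared distances to each site:
Magenta: 126354490.000; Violet: 1234233305.000; Slate: 449740301.000; Coral: 1227864874.000; Teal: 463521266.000; Amber: 145904674.000; Green: 229904810.000; Red: 250361885.000; Indigo: 756687242.000.
Minimum at Magenta.

Magenta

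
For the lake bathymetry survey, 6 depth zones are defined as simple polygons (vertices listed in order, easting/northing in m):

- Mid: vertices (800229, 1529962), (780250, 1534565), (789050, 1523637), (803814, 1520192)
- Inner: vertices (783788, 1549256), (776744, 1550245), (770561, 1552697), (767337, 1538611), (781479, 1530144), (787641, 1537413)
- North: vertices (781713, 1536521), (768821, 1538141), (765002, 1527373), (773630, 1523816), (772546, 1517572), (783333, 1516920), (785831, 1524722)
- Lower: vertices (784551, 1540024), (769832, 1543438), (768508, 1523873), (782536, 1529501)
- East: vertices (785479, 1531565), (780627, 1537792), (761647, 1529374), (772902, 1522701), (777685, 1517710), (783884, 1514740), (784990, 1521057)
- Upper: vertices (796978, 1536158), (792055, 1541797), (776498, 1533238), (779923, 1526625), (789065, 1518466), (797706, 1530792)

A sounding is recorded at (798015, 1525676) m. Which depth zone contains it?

Mid

Cast a ray rightward from (798015, 1525676). For each polygon, the edges (by vertex number in listed order) whose endpoints lie on opposite sides of northing = 1525676, where each meets that height, and whether that is right or left of the point:
Mid: 2–3 at easting≈787408.1 (left), 4–1 at easting≈801801.7 (right) → 1 crossing.
Inner: no edge straddles that height → 0 crossings.
North: 3–4 at easting≈769118.3 (left), 7–1 at easting≈785498.0 (left) → 0 crossings.
Lower: 2–3 at easting≈768630.0 (left), 3–4 at easting≈773002.0 (left) → 0 crossings.
East: 3–4 at easting≈767884.2 (left), 7–1 at easting≈785204.9 (left) → 0 crossings.
Upper: 4–5 at easting≈780986.3 (left), 5–6 at easting≈794119.5 (left) → 0 crossings.
Only Mid has an odd count, so the point is inside Mid.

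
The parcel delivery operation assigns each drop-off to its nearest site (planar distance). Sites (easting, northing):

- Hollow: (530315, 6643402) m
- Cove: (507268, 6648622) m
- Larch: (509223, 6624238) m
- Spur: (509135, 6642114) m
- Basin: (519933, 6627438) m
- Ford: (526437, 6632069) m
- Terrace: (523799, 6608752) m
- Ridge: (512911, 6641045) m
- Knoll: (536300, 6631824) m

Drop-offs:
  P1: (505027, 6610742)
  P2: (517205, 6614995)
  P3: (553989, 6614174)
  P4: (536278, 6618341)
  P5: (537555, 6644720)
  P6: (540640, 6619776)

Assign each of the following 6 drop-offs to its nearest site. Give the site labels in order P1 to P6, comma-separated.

Larch, Terrace, Knoll, Knoll, Hollow, Knoll

P1 → Larch (d²=199748432.00)
P2 → Terrace (d²=82455885.00)
P3 → Knoll (d²=624423221.00)
P4 → Knoll (d²=181791773.00)
P5 → Hollow (d²=54154724.00)
P6 → Knoll (d²=163989904.00)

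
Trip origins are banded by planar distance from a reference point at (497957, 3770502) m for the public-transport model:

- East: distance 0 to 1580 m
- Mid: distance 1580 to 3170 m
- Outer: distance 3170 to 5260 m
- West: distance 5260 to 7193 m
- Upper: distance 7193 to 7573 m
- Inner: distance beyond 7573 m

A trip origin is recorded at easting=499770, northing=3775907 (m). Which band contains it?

Distance = √((499770−497957)² + (3775907−3770502)²) = √(3286969.000 + 29214025.000) = 5700.964 m.
5260 ≤ 5700.964 < 7193 → West.

West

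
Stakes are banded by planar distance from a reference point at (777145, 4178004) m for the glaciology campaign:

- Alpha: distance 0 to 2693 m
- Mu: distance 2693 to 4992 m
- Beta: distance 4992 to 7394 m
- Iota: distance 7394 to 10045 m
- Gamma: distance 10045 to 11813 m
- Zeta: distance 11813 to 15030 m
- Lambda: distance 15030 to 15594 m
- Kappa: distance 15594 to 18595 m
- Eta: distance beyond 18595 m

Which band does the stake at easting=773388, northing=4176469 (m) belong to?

Mu

Distance = √((773388−777145)² + (4176469−4178004)²) = √(14115049.000 + 2356225.000) = 4058.482 m.
2693 ≤ 4058.482 < 4992 → Mu.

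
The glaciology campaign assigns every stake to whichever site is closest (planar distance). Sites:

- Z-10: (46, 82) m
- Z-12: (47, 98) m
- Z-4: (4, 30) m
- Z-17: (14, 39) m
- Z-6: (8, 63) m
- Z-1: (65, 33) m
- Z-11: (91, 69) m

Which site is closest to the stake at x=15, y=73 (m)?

Squared distances to each site:
Z-10: 1042.000; Z-12: 1649.000; Z-4: 1970.000; Z-17: 1157.000; Z-6: 149.000; Z-1: 4100.000; Z-11: 5792.000.
Minimum at Z-6.

Z-6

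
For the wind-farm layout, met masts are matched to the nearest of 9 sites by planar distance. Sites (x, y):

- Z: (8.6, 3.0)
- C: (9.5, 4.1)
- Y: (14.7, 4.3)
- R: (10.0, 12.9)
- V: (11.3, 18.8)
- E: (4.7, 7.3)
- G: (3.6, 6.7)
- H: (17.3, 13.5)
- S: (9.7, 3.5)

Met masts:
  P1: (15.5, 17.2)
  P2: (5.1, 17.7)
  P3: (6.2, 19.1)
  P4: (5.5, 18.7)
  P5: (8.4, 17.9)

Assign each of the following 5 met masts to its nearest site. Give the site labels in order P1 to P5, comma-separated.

P1 → H (d²=16.93)
P2 → V (d²=39.65)
P3 → V (d²=26.10)
P4 → V (d²=33.65)
P5 → V (d²=9.22)

H, V, V, V, V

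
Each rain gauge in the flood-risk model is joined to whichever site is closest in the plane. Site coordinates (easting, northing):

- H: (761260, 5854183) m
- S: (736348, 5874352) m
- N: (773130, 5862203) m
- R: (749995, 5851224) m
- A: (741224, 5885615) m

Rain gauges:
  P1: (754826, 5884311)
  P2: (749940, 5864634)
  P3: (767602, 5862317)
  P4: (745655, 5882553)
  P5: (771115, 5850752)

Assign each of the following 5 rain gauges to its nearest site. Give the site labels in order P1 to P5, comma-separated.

A, R, N, A, H

P1 → A (d²=186714820.00)
P2 → R (d²=179831125.00)
P3 → N (d²=30571780.00)
P4 → A (d²=29009605.00)
P5 → H (d²=108892786.00)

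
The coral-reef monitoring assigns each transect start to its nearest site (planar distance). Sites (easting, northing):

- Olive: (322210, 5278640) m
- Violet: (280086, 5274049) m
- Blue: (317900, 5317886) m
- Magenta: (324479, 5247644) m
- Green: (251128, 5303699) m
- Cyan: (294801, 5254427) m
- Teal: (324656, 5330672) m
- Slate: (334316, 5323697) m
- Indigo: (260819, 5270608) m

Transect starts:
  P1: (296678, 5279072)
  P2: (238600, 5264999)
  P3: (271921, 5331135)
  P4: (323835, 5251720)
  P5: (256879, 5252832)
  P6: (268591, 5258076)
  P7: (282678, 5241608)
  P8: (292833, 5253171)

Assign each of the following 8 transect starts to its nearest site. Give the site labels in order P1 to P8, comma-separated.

Violet, Indigo, Green, Magenta, Indigo, Indigo, Cyan, Cyan

P1 → Violet (d²=300524993.00)
P2 → Indigo (d²=525144842.00)
P3 → Green (d²=1185082945.00)
P4 → Magenta (d²=17028512.00)
P5 → Indigo (d²=331509776.00)
P6 → Indigo (d²=217455008.00)
P7 → Cyan (d²=311293890.00)
P8 → Cyan (d²=5450560.00)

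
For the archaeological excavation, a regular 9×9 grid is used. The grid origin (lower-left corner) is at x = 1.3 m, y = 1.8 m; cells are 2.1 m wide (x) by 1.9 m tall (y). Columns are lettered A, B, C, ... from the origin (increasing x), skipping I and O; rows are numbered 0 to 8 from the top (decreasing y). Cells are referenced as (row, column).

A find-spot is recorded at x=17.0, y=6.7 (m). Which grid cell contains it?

Column index: ⌊(17.0 − 1.3) / 2.1⌋ = ⌊7.476⌋ = 7 → column H
Row offset from origin: ⌊(6.7 − 1.8) / 1.9⌋ = ⌊2.579⌋ = 2 → row 6 (counted from top)

(6, H)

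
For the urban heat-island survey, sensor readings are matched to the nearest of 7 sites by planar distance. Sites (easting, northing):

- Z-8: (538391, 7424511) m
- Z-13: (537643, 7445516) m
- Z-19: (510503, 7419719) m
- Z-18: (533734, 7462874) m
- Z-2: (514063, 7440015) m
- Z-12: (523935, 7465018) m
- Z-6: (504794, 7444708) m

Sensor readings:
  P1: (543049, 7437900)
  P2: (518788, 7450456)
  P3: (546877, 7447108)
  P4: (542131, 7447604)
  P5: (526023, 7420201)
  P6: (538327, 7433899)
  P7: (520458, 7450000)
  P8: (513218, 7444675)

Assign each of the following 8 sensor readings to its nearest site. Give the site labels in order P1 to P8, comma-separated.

P1 → Z-13 (d²=87228292.00)
P2 → Z-2 (d²=131340106.00)
P3 → Z-13 (d²=87801220.00)
P4 → Z-13 (d²=24501888.00)
P5 → Z-8 (d²=171543524.00)
P6 → Z-8 (d²=88138640.00)
P7 → Z-2 (d²=140596250.00)
P8 → Z-2 (d²=22429625.00)

Z-13, Z-2, Z-13, Z-13, Z-8, Z-8, Z-2, Z-2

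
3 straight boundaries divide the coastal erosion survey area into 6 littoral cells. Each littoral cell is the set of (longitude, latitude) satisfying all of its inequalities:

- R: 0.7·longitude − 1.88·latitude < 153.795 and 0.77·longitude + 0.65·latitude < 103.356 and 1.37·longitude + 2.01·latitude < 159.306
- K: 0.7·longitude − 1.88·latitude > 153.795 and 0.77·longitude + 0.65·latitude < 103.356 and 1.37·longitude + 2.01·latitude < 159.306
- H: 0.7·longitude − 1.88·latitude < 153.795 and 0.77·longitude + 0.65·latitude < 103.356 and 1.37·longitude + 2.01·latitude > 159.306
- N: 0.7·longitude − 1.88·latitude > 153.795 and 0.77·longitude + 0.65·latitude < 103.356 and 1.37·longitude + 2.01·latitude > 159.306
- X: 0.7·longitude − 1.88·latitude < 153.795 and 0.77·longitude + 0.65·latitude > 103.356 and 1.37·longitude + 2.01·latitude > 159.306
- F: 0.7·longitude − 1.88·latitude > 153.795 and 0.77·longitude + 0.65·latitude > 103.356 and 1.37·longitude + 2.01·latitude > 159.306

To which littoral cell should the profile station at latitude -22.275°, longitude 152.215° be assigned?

H

0.7·152.215 − 1.88·-22.275 = 148.428, which is < 153.795
0.77·152.215 + 0.65·-22.275 = 102.727, which is < 103.356
1.37·152.215 + 2.01·-22.275 = 163.762, which is > 159.306
This sign pattern matches H.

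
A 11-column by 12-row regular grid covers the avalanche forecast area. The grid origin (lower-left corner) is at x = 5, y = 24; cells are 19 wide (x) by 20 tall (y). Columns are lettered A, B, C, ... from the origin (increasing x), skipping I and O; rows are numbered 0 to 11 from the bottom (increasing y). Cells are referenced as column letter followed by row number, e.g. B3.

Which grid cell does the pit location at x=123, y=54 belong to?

Column index: ⌊(123 − 5) / 19⌋ = ⌊6.211⌋ = 6 → column G
Row offset from origin: ⌊(54 − 24) / 20⌋ = ⌊1.500⌋ = 1 → row 1

G1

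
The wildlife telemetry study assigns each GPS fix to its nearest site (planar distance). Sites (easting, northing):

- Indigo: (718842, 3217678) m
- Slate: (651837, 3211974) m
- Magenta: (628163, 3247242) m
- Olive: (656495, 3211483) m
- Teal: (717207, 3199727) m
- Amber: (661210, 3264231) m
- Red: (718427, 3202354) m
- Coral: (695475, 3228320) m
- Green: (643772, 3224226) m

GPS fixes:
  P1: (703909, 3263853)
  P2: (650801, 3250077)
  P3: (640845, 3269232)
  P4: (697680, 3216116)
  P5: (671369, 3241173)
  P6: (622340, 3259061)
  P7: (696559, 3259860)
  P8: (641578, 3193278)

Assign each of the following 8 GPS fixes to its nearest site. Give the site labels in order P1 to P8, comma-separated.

Coral, Amber, Amber, Coral, Amber, Magenta, Coral, Slate

P1 → Coral (d²=1333726445.00)
P2 → Amber (d²=308682997.00)
P3 → Amber (d²=439743226.00)
P4 → Coral (d²=153799641.00)
P5 → Amber (d²=634876645.00)
P6 → Magenta (d²=173596090.00)
P7 → Coral (d²=995946656.00)
P8 → Slate (d²=454787497.00)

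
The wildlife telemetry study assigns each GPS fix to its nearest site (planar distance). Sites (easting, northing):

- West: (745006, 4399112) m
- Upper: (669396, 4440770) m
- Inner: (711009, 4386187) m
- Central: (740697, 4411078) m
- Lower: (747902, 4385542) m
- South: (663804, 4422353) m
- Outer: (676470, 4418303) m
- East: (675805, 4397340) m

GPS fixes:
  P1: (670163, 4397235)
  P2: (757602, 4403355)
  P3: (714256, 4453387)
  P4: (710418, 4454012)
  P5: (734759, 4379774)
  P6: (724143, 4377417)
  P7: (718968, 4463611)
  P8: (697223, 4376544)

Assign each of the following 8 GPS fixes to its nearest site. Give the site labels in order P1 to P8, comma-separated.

East, West, Upper, Upper, Lower, Inner, Upper, Inner

P1 → East (d²=31843189.00)
P2 → West (d²=176662265.00)
P3 → Upper (d²=2171608289.00)
P4 → Upper (d²=1858155048.00)
P5 → Lower (d²=206008273.00)
P6 → Inner (d²=249414856.00)
P7 → Upper (d²=2979094465.00)
P8 → Inner (d²=283041245.00)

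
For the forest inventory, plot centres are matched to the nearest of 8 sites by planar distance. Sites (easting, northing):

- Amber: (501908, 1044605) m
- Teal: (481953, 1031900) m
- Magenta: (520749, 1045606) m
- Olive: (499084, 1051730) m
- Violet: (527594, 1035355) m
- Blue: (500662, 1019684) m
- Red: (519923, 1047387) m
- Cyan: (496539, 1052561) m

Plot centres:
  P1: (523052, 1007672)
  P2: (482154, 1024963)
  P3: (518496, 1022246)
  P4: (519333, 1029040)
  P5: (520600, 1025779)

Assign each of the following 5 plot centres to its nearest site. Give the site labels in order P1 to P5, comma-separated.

Blue, Teal, Violet, Violet, Violet

P1 → Blue (d²=645600244.00)
P2 → Teal (d²=48162370.00)
P3 → Violet (d²=254619485.00)
P4 → Violet (d²=108123346.00)
P5 → Violet (d²=140615812.00)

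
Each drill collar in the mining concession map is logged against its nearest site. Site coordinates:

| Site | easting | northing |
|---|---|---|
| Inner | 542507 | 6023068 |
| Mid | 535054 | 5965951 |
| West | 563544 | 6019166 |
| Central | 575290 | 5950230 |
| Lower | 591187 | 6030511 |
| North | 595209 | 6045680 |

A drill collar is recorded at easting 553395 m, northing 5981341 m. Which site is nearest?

Mid

Squared distances to each site:
Inner: 1859691073.000; Mid: 573244381.000; West: 1533732826.000; Central: 1447285346.000; Lower: 3845924164.000; North: 5887917517.000.
Minimum at Mid.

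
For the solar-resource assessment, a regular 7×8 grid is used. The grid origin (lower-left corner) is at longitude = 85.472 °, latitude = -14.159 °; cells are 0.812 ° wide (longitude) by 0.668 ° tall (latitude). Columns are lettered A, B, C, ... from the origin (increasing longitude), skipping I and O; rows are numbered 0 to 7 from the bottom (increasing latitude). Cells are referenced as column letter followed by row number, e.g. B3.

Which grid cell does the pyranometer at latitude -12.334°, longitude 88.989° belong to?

E2

Column index: ⌊(88.989 − 85.472) / 0.812⌋ = ⌊4.331⌋ = 4 → column E
Row offset from origin: ⌊(-12.334 − -14.159) / 0.668⌋ = ⌊2.732⌋ = 2 → row 2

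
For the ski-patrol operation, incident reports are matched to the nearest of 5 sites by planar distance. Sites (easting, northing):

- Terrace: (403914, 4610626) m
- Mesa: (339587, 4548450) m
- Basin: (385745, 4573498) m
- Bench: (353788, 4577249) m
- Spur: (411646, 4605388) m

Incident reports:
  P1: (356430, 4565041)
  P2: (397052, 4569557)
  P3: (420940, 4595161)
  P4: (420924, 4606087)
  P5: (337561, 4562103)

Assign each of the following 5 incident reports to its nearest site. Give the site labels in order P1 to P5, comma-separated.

Bench, Basin, Spur, Spur, Mesa

P1 → Bench (d²=156015428.00)
P2 → Basin (d²=143379730.00)
P3 → Spur (d²=190969965.00)
P4 → Spur (d²=86569885.00)
P5 → Mesa (d²=190509085.00)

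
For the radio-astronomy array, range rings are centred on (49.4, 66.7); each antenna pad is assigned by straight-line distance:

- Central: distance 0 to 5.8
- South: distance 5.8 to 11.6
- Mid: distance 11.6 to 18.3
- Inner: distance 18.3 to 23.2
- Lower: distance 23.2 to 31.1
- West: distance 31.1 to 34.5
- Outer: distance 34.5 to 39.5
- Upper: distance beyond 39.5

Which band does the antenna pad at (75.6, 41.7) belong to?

Distance = √((75.6−49.4)² + (41.7−66.7)²) = √(686.440 + 625.000) = 36.214.
34.5 ≤ 36.214 < 39.5 → Outer.

Outer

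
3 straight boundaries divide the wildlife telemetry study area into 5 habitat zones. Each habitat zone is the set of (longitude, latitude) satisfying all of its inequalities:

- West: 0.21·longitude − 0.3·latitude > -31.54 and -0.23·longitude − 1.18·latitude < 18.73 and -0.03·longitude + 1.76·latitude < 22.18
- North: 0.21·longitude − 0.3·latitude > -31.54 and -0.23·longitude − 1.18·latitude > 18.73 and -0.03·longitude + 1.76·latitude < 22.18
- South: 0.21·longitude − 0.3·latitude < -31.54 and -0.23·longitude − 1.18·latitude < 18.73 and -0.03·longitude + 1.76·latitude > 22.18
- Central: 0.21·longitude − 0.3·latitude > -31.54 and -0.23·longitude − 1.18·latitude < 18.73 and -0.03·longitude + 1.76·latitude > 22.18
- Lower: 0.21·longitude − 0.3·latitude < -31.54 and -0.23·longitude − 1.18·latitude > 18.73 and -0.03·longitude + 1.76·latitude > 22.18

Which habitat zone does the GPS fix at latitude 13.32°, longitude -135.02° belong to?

0.21·-135.02 − 0.3·13.32 = -32.350, which is < -31.54
-0.23·-135.02 − 1.18·13.32 = 15.337, which is < 18.73
-0.03·-135.02 + 1.76·13.32 = 27.494, which is > 22.18
This sign pattern matches South.

South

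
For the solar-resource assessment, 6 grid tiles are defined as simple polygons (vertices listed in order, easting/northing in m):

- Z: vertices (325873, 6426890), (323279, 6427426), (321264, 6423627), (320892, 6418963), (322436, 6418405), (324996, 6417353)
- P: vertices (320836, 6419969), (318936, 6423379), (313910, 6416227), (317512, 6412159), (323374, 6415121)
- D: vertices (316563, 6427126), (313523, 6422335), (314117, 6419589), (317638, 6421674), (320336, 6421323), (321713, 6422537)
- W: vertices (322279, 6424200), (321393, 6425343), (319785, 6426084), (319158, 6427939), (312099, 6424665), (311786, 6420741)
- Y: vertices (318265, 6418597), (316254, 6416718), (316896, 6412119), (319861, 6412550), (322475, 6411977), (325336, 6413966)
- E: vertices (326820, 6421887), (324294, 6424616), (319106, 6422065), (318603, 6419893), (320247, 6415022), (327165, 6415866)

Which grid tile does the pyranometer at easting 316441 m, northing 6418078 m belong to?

Cast a ray rightward from (316441, 6418078). For each polygon, the edges (by vertex number in listed order) whose endpoints lie on opposite sides of northing = 6418078, where each meets that height, and whether that is right or left of the point:
Z: 5–6 at easting≈323231.7 (right), 6–1 at easting≈325062.7 (right) → 2 crossings.
P: 2–3 at easting≈315210.8 (left), 5–1 at easting≈321826.0 (right) → 1 crossing.
D: no edge straddles that height → 0 crossings.
W: no edge straddles that height → 0 crossings.
Y: 1–2 at easting≈317709.5 (right), 6–1 at easting≈319057.5 (right) → 2 crossings.
E: 4–5 at easting≈319215.6 (right), 6–1 at easting≈327038.3 (right) → 2 crossings.
Only P has an odd count, so the point is inside P.

P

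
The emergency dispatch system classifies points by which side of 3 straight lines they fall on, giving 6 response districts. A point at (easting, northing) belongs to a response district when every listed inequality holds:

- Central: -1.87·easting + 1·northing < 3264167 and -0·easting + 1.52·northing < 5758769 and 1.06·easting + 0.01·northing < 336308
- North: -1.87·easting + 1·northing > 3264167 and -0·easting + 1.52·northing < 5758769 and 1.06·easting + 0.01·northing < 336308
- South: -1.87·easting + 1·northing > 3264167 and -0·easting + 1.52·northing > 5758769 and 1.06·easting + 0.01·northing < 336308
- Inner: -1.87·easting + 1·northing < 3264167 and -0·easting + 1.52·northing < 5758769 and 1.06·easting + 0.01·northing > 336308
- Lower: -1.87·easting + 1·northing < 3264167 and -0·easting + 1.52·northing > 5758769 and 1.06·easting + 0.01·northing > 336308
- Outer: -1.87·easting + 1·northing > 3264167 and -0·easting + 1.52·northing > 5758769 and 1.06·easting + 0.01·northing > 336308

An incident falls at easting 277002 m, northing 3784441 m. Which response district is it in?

-1.87·277002 + 1·3784441 = 3266447.260, which is > 3264167
-0·277002 + 1.52·3784441 = 5752350.320, which is < 5758769
1.06·277002 + 0.01·3784441 = 331466.530, which is < 336308
This sign pattern matches North.

North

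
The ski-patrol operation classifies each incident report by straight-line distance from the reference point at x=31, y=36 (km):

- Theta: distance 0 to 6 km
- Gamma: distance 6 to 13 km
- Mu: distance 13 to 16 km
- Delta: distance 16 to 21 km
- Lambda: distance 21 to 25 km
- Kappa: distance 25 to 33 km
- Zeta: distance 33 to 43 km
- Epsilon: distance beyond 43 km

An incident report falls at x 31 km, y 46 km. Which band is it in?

Distance = √((31−31)² + (46−36)²) = √(0.000 + 100.000) = 10.000 km.
6 ≤ 10.000 < 13 → Gamma.

Gamma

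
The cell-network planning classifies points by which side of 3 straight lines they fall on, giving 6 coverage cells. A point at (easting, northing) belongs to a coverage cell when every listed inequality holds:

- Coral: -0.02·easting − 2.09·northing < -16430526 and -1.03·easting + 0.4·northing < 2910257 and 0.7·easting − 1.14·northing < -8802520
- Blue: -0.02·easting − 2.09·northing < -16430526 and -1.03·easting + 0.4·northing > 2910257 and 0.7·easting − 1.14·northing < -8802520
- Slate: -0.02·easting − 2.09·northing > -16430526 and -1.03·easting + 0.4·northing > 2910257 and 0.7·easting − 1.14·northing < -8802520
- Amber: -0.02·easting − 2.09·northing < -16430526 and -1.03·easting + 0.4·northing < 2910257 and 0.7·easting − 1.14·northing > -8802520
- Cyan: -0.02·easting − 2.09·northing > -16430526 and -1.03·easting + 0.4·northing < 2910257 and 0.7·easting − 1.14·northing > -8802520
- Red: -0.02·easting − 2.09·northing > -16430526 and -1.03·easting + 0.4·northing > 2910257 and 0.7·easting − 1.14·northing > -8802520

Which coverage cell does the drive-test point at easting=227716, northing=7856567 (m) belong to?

Cyan

-0.02·227716 − 2.09·7856567 = -16424779.350, which is > -16430526
-1.03·227716 + 0.4·7856567 = 2908079.320, which is < 2910257
0.7·227716 − 1.14·7856567 = -8797085.180, which is > -8802520
This sign pattern matches Cyan.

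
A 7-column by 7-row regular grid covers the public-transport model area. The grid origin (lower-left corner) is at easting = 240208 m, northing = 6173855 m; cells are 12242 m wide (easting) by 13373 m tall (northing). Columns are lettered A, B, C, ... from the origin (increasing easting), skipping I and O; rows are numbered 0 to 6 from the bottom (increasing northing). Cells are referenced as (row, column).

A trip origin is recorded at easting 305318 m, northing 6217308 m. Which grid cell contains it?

(3, F)

Column index: ⌊(305318 − 240208) / 12242⌋ = ⌊5.319⌋ = 5 → column F
Row offset from origin: ⌊(6217308 − 6173855) / 13373⌋ = ⌊3.249⌋ = 3 → row 3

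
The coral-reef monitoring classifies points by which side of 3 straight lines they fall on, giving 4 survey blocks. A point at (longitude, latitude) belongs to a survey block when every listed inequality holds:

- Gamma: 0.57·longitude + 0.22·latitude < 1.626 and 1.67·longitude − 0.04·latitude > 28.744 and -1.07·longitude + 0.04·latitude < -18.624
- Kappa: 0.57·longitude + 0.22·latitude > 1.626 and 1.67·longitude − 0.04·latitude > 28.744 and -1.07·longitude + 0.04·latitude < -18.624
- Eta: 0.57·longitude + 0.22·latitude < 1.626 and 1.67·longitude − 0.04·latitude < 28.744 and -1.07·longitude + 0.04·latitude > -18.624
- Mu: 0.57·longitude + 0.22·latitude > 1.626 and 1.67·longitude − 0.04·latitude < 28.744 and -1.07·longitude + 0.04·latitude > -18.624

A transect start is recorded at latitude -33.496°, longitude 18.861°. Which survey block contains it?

0.57·18.861 + 0.22·-33.496 = 3.382, which is > 1.626
1.67·18.861 − 0.04·-33.496 = 32.838, which is > 28.744
-1.07·18.861 + 0.04·-33.496 = -21.521, which is < -18.624
This sign pattern matches Kappa.

Kappa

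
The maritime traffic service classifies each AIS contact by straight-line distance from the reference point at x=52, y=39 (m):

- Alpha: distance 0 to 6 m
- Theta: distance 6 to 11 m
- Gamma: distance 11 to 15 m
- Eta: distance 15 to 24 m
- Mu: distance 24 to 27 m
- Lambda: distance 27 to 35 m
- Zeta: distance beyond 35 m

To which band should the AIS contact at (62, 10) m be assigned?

Lambda

Distance = √((62−52)² + (10−39)²) = √(100.000 + 841.000) = 30.676 m.
27 ≤ 30.676 < 35 → Lambda.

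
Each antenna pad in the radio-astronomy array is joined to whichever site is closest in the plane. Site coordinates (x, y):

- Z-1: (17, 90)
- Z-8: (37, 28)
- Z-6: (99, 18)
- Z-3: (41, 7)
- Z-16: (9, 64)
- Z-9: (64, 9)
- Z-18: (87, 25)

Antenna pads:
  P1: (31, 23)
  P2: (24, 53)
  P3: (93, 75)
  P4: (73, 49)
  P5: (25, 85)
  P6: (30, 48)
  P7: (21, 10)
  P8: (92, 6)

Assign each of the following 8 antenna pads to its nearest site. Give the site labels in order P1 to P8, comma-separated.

Z-8, Z-16, Z-18, Z-18, Z-1, Z-8, Z-3, Z-6

P1 → Z-8 (d²=61.00)
P2 → Z-16 (d²=346.00)
P3 → Z-18 (d²=2536.00)
P4 → Z-18 (d²=772.00)
P5 → Z-1 (d²=89.00)
P6 → Z-8 (d²=449.00)
P7 → Z-3 (d²=409.00)
P8 → Z-6 (d²=193.00)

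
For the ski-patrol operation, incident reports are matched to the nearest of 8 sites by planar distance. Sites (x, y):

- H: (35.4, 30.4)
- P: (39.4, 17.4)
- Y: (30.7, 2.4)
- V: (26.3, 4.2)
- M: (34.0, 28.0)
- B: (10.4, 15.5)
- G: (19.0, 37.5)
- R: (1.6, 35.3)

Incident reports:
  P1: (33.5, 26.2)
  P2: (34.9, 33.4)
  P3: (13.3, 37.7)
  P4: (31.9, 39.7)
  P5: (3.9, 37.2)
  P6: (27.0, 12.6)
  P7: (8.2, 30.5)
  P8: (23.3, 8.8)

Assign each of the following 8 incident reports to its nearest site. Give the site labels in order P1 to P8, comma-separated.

M, H, G, H, R, V, R, V

P1 → M (d²=3.49)
P2 → H (d²=9.25)
P3 → G (d²=32.53)
P4 → H (d²=98.74)
P5 → R (d²=8.90)
P6 → V (d²=71.05)
P7 → R (d²=66.60)
P8 → V (d²=30.16)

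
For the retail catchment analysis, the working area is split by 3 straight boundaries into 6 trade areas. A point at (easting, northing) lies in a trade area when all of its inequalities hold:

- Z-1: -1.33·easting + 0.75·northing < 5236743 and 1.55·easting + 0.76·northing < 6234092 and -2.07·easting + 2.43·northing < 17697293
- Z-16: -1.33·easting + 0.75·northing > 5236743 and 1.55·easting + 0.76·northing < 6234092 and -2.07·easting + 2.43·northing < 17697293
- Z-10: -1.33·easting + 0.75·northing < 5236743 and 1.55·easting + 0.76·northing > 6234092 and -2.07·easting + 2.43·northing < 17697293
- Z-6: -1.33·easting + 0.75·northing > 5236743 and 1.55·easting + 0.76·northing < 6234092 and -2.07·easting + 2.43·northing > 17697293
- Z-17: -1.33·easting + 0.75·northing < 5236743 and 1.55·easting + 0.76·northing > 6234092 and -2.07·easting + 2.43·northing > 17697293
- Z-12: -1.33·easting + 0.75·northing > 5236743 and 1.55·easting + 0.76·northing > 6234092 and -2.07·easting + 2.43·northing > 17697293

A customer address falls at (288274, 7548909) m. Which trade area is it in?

-1.33·288274 + 0.75·7548909 = 5278277.330, which is > 5236743
1.55·288274 + 0.76·7548909 = 6183995.540, which is < 6234092
-2.07·288274 + 2.43·7548909 = 17747121.690, which is > 17697293
This sign pattern matches Z-6.

Z-6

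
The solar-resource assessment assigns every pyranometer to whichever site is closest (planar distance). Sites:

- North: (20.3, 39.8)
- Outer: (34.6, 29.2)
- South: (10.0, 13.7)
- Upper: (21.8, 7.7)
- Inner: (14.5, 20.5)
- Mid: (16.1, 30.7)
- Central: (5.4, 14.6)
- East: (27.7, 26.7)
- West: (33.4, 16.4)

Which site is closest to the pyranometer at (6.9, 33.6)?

Mid

Squared distances to each site:
North: 218.000; Outer: 786.650; South: 405.620; Upper: 892.820; Inner: 229.370; Mid: 93.050; Central: 363.250; East: 480.250; West: 998.090.
Minimum at Mid.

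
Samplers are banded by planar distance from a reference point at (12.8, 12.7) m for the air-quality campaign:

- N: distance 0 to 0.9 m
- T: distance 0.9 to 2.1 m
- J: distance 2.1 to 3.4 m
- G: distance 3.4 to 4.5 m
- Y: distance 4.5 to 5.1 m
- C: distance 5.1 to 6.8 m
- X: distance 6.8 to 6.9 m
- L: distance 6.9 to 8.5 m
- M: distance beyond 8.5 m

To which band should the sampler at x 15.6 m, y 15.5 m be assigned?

Distance = √((15.6−12.8)² + (15.5−12.7)²) = √(7.840 + 7.840) = 3.960 m.
3.4 ≤ 3.960 < 4.5 → G.

G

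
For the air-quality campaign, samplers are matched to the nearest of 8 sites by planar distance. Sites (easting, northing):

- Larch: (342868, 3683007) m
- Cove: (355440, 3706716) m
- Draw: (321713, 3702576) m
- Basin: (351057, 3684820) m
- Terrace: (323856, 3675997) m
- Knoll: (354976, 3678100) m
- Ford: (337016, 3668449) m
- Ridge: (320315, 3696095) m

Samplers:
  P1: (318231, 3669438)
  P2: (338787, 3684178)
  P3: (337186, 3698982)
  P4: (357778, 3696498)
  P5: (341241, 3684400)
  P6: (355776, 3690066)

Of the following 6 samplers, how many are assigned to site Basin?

1

P1 → Terrace
P2 → Larch
P3 → Draw
P4 → Cove
P5 → Larch
P6 → Basin
1 of the 6 goes to Basin.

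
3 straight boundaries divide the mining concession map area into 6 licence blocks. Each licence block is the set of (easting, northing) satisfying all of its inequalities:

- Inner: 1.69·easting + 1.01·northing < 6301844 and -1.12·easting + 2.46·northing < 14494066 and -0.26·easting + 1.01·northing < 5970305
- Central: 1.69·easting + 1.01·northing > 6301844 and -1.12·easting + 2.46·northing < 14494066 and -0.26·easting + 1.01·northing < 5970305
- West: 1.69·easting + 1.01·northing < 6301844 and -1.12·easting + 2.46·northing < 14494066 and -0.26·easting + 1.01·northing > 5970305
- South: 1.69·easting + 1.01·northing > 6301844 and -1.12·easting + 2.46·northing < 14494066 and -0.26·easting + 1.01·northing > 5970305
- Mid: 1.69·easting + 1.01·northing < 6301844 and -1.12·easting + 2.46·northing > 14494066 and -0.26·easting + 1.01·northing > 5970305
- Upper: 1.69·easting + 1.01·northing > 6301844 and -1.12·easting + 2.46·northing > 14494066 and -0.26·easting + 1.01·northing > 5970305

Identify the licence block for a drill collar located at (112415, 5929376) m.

Inner

1.69·112415 + 1.01·5929376 = 6178651.110, which is < 6301844
-1.12·112415 + 2.46·5929376 = 14460360.160, which is < 14494066
-0.26·112415 + 1.01·5929376 = 5959441.860, which is < 5970305
This sign pattern matches Inner.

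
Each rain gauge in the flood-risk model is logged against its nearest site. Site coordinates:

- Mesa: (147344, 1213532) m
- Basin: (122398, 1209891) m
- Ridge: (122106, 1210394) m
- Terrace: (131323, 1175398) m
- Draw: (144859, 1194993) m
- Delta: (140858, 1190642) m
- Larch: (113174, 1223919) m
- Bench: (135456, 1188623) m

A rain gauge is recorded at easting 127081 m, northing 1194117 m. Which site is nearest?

Squared distances to each site:
Mesa: 787531394.000; Basin: 270749565.000; Ridge: 289691354.000; Terrace: 368395525.000; Draw: 316824660.000; Delta: 201881354.000; Larch: 1081563853.000; Bench: 100324661.000.
Minimum at Bench.

Bench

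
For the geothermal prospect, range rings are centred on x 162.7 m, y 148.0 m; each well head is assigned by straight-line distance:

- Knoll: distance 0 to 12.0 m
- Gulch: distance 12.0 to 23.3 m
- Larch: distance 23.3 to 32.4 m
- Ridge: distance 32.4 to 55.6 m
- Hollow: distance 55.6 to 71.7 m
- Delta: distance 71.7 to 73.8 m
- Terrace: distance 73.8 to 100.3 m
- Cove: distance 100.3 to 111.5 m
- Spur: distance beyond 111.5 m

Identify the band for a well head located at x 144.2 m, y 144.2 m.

Gulch

Distance = √((144.2−162.7)² + (144.2−148.0)²) = √(342.250 + 14.440) = 18.886 m.
12.0 ≤ 18.886 < 23.3 → Gulch.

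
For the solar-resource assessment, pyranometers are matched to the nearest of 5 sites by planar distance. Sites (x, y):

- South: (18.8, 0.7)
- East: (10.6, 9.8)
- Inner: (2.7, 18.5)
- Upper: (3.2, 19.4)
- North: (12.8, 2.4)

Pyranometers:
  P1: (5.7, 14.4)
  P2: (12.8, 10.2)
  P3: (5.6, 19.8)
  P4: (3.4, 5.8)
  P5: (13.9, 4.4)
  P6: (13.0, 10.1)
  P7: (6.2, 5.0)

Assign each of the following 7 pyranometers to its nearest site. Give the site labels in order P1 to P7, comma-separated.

P1 → Inner (d²=25.81)
P2 → East (d²=5.00)
P3 → Upper (d²=5.92)
P4 → East (d²=67.84)
P5 → North (d²=5.21)
P6 → East (d²=5.85)
P7 → East (d²=42.40)

Inner, East, Upper, East, North, East, East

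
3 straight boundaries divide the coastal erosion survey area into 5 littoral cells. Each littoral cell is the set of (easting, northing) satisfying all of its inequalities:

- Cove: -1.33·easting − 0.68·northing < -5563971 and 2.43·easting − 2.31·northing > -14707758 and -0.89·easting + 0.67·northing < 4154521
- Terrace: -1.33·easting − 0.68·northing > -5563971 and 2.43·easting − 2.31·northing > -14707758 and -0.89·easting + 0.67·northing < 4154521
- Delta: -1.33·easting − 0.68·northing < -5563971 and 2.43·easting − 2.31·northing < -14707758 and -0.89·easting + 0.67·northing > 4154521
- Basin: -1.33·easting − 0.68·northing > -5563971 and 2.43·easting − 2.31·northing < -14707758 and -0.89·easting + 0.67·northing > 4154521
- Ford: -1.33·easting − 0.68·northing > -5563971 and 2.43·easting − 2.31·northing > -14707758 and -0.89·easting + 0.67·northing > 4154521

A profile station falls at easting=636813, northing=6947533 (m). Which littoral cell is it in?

-1.33·636813 − 0.68·6947533 = -5571283.730, which is < -5563971
2.43·636813 − 2.31·6947533 = -14501345.640, which is > -14707758
-0.89·636813 + 0.67·6947533 = 4088083.540, which is < 4154521
This sign pattern matches Cove.

Cove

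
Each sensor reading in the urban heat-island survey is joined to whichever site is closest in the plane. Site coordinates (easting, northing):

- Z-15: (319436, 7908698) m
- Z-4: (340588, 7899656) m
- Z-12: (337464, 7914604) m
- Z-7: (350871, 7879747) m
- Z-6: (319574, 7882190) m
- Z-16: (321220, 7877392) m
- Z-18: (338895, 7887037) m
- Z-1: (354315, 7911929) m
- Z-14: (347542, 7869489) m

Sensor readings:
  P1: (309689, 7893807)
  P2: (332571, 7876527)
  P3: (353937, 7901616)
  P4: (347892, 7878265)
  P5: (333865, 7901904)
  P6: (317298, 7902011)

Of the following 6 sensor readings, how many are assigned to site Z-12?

0

P1 → Z-6
P2 → Z-16
P3 → Z-1
P4 → Z-7
P5 → Z-4
P6 → Z-15
0 of the 6 go to Z-12.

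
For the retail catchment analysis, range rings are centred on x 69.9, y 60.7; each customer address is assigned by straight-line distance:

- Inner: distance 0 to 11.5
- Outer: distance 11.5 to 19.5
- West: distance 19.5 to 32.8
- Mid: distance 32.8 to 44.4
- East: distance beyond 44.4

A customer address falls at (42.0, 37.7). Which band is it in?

Mid

Distance = √((42.0−69.9)² + (37.7−60.7)²) = √(778.410 + 529.000) = 36.158.
32.8 ≤ 36.158 < 44.4 → Mid.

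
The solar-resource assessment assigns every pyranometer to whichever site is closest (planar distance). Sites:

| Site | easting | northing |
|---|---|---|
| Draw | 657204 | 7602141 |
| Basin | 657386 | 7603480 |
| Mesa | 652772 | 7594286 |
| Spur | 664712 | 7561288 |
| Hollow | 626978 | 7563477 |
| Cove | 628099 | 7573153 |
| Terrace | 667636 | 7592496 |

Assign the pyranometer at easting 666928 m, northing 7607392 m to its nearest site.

Squared distances to each site:
Draw: 122129177.000; Basin: 106353508.000; Mesa: 372159572.000; Spur: 2130489472.000; Hollow: 3524529725.000; Cove: 2680000362.000; Terrace: 222392080.000.
Minimum at Basin.

Basin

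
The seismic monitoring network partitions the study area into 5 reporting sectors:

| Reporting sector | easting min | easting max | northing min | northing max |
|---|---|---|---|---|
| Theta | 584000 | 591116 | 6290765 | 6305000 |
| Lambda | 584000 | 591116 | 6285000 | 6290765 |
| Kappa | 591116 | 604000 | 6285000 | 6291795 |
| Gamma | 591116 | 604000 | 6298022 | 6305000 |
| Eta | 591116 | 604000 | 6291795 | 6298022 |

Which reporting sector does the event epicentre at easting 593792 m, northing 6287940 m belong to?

Kappa

The point has easting = 593792 and northing = 6287940.
Only Kappa satisfies 591116 ≤ easting ≤ 604000 and 6285000 ≤ northing ≤ 6291795.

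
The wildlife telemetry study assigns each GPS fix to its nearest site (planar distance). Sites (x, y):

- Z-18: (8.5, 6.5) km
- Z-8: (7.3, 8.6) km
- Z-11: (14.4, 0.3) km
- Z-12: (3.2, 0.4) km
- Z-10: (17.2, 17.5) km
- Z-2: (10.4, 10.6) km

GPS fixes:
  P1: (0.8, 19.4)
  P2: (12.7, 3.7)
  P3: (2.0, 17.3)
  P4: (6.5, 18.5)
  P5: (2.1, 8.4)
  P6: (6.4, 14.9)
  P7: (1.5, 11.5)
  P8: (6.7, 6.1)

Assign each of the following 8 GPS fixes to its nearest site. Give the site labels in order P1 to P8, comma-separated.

Z-8, Z-11, Z-8, Z-2, Z-8, Z-2, Z-8, Z-18

P1 → Z-8 (d²=158.89)
P2 → Z-11 (d²=14.45)
P3 → Z-8 (d²=103.78)
P4 → Z-2 (d²=77.62)
P5 → Z-8 (d²=27.08)
P6 → Z-2 (d²=34.49)
P7 → Z-8 (d²=42.05)
P8 → Z-18 (d²=3.40)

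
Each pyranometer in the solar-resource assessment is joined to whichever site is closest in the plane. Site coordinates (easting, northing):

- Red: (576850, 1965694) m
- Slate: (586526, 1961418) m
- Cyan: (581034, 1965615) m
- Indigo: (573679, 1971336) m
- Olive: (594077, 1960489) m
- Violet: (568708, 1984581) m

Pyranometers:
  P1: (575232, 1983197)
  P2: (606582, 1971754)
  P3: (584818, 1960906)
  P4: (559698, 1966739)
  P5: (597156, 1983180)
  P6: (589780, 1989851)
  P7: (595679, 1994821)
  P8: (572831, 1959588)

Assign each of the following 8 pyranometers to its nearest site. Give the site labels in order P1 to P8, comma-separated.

Violet, Olive, Slate, Indigo, Olive, Violet, Violet, Red

P1 → Violet (d²=44478032.00)
P2 → Olive (d²=283275250.00)
P3 → Slate (d²=3179408.00)
P4 → Indigo (d²=216600770.00)
P5 → Olive (d²=524361722.00)
P6 → Violet (d²=471802084.00)
P7 → Violet (d²=832292441.00)
P8 → Red (d²=53435597.00)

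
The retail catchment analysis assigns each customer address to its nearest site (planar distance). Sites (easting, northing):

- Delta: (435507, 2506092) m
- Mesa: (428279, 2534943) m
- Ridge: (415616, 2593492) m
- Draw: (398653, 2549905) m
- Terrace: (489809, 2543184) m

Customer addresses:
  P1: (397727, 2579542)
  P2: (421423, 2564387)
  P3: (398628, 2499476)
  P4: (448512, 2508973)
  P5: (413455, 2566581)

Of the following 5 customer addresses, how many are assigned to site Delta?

2

P1 → Ridge
P2 → Draw
P3 → Delta
P4 → Delta
P5 → Draw
2 of the 5 go to Delta.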